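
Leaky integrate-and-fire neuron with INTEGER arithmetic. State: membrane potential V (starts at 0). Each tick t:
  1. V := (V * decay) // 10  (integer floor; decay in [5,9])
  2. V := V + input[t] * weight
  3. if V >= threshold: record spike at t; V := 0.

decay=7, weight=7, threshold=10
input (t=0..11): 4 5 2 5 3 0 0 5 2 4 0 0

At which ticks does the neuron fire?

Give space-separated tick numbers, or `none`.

Answer: 0 1 2 3 4 7 8 9

Derivation:
t=0: input=4 -> V=0 FIRE
t=1: input=5 -> V=0 FIRE
t=2: input=2 -> V=0 FIRE
t=3: input=5 -> V=0 FIRE
t=4: input=3 -> V=0 FIRE
t=5: input=0 -> V=0
t=6: input=0 -> V=0
t=7: input=5 -> V=0 FIRE
t=8: input=2 -> V=0 FIRE
t=9: input=4 -> V=0 FIRE
t=10: input=0 -> V=0
t=11: input=0 -> V=0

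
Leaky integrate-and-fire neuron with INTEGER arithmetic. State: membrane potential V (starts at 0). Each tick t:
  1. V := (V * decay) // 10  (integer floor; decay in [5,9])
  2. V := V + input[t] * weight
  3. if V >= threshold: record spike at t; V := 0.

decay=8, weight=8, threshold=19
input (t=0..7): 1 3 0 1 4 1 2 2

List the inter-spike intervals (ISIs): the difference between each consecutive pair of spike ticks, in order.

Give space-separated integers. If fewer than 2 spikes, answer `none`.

Answer: 3 2

Derivation:
t=0: input=1 -> V=8
t=1: input=3 -> V=0 FIRE
t=2: input=0 -> V=0
t=3: input=1 -> V=8
t=4: input=4 -> V=0 FIRE
t=5: input=1 -> V=8
t=6: input=2 -> V=0 FIRE
t=7: input=2 -> V=16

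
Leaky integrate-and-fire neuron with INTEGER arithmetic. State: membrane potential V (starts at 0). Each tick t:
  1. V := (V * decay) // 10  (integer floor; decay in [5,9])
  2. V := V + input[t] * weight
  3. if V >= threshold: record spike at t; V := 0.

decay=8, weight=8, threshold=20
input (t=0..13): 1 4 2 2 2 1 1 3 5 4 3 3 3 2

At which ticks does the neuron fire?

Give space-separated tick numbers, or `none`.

t=0: input=1 -> V=8
t=1: input=4 -> V=0 FIRE
t=2: input=2 -> V=16
t=3: input=2 -> V=0 FIRE
t=4: input=2 -> V=16
t=5: input=1 -> V=0 FIRE
t=6: input=1 -> V=8
t=7: input=3 -> V=0 FIRE
t=8: input=5 -> V=0 FIRE
t=9: input=4 -> V=0 FIRE
t=10: input=3 -> V=0 FIRE
t=11: input=3 -> V=0 FIRE
t=12: input=3 -> V=0 FIRE
t=13: input=2 -> V=16

Answer: 1 3 5 7 8 9 10 11 12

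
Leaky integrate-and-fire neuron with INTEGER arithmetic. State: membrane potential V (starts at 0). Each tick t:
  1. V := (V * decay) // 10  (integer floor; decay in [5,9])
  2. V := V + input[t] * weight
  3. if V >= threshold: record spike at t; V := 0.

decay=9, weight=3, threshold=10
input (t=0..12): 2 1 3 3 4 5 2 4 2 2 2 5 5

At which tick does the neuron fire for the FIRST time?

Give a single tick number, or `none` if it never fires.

t=0: input=2 -> V=6
t=1: input=1 -> V=8
t=2: input=3 -> V=0 FIRE
t=3: input=3 -> V=9
t=4: input=4 -> V=0 FIRE
t=5: input=5 -> V=0 FIRE
t=6: input=2 -> V=6
t=7: input=4 -> V=0 FIRE
t=8: input=2 -> V=6
t=9: input=2 -> V=0 FIRE
t=10: input=2 -> V=6
t=11: input=5 -> V=0 FIRE
t=12: input=5 -> V=0 FIRE

Answer: 2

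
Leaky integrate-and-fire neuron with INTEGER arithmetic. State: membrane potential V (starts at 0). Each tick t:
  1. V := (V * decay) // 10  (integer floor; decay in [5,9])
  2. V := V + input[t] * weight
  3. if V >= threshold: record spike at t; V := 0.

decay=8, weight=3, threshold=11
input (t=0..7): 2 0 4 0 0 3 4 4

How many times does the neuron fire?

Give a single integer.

t=0: input=2 -> V=6
t=1: input=0 -> V=4
t=2: input=4 -> V=0 FIRE
t=3: input=0 -> V=0
t=4: input=0 -> V=0
t=5: input=3 -> V=9
t=6: input=4 -> V=0 FIRE
t=7: input=4 -> V=0 FIRE

Answer: 3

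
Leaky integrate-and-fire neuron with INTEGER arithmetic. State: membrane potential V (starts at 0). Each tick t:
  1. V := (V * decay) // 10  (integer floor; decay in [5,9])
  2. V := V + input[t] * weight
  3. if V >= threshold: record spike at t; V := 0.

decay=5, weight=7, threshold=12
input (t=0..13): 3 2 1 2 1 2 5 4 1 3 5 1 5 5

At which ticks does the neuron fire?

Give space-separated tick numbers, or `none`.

t=0: input=3 -> V=0 FIRE
t=1: input=2 -> V=0 FIRE
t=2: input=1 -> V=7
t=3: input=2 -> V=0 FIRE
t=4: input=1 -> V=7
t=5: input=2 -> V=0 FIRE
t=6: input=5 -> V=0 FIRE
t=7: input=4 -> V=0 FIRE
t=8: input=1 -> V=7
t=9: input=3 -> V=0 FIRE
t=10: input=5 -> V=0 FIRE
t=11: input=1 -> V=7
t=12: input=5 -> V=0 FIRE
t=13: input=5 -> V=0 FIRE

Answer: 0 1 3 5 6 7 9 10 12 13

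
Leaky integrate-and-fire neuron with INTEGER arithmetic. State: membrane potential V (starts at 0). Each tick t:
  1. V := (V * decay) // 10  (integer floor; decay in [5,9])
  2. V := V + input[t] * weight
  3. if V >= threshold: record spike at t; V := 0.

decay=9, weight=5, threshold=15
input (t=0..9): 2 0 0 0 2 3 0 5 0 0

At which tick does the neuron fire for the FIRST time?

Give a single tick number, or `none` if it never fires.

t=0: input=2 -> V=10
t=1: input=0 -> V=9
t=2: input=0 -> V=8
t=3: input=0 -> V=7
t=4: input=2 -> V=0 FIRE
t=5: input=3 -> V=0 FIRE
t=6: input=0 -> V=0
t=7: input=5 -> V=0 FIRE
t=8: input=0 -> V=0
t=9: input=0 -> V=0

Answer: 4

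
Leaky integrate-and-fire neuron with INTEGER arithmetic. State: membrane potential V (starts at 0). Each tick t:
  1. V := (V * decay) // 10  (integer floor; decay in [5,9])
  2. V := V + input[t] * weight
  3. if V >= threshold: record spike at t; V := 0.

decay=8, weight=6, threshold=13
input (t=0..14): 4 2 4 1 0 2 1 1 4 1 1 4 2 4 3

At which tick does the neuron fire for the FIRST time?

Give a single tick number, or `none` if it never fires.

Answer: 0

Derivation:
t=0: input=4 -> V=0 FIRE
t=1: input=2 -> V=12
t=2: input=4 -> V=0 FIRE
t=3: input=1 -> V=6
t=4: input=0 -> V=4
t=5: input=2 -> V=0 FIRE
t=6: input=1 -> V=6
t=7: input=1 -> V=10
t=8: input=4 -> V=0 FIRE
t=9: input=1 -> V=6
t=10: input=1 -> V=10
t=11: input=4 -> V=0 FIRE
t=12: input=2 -> V=12
t=13: input=4 -> V=0 FIRE
t=14: input=3 -> V=0 FIRE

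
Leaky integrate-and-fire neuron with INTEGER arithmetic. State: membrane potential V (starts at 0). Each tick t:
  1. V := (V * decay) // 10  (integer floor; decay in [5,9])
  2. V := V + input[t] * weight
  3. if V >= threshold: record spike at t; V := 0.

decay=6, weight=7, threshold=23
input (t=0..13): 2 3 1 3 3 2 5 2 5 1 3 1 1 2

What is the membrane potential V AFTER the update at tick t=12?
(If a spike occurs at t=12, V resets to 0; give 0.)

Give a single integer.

Answer: 11

Derivation:
t=0: input=2 -> V=14
t=1: input=3 -> V=0 FIRE
t=2: input=1 -> V=7
t=3: input=3 -> V=0 FIRE
t=4: input=3 -> V=21
t=5: input=2 -> V=0 FIRE
t=6: input=5 -> V=0 FIRE
t=7: input=2 -> V=14
t=8: input=5 -> V=0 FIRE
t=9: input=1 -> V=7
t=10: input=3 -> V=0 FIRE
t=11: input=1 -> V=7
t=12: input=1 -> V=11
t=13: input=2 -> V=20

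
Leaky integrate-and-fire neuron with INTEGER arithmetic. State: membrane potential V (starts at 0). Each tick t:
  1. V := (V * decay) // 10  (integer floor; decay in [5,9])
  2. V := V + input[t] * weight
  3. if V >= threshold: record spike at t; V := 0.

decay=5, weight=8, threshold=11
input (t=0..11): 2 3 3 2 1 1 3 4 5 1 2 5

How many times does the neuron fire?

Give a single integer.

t=0: input=2 -> V=0 FIRE
t=1: input=3 -> V=0 FIRE
t=2: input=3 -> V=0 FIRE
t=3: input=2 -> V=0 FIRE
t=4: input=1 -> V=8
t=5: input=1 -> V=0 FIRE
t=6: input=3 -> V=0 FIRE
t=7: input=4 -> V=0 FIRE
t=8: input=5 -> V=0 FIRE
t=9: input=1 -> V=8
t=10: input=2 -> V=0 FIRE
t=11: input=5 -> V=0 FIRE

Answer: 10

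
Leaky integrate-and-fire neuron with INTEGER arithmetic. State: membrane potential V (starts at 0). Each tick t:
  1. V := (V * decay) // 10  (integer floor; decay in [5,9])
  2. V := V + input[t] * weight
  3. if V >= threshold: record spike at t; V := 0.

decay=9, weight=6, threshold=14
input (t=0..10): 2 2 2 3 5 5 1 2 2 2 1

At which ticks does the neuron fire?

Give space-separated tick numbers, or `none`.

Answer: 1 3 4 5 7 9

Derivation:
t=0: input=2 -> V=12
t=1: input=2 -> V=0 FIRE
t=2: input=2 -> V=12
t=3: input=3 -> V=0 FIRE
t=4: input=5 -> V=0 FIRE
t=5: input=5 -> V=0 FIRE
t=6: input=1 -> V=6
t=7: input=2 -> V=0 FIRE
t=8: input=2 -> V=12
t=9: input=2 -> V=0 FIRE
t=10: input=1 -> V=6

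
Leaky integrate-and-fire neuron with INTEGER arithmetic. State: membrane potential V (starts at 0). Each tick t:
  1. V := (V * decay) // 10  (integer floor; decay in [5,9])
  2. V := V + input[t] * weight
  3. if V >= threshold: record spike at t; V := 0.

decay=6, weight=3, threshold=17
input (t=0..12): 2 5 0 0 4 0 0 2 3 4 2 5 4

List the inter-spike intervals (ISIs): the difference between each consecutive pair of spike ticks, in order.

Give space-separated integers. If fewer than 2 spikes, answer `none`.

Answer: 8 2

Derivation:
t=0: input=2 -> V=6
t=1: input=5 -> V=0 FIRE
t=2: input=0 -> V=0
t=3: input=0 -> V=0
t=4: input=4 -> V=12
t=5: input=0 -> V=7
t=6: input=0 -> V=4
t=7: input=2 -> V=8
t=8: input=3 -> V=13
t=9: input=4 -> V=0 FIRE
t=10: input=2 -> V=6
t=11: input=5 -> V=0 FIRE
t=12: input=4 -> V=12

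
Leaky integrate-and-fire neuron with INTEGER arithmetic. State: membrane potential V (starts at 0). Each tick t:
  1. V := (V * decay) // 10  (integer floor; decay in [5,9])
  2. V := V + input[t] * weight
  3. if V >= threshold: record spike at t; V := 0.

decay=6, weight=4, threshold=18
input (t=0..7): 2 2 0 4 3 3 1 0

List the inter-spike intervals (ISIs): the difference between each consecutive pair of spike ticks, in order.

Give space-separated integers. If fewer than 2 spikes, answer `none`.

Answer: 2

Derivation:
t=0: input=2 -> V=8
t=1: input=2 -> V=12
t=2: input=0 -> V=7
t=3: input=4 -> V=0 FIRE
t=4: input=3 -> V=12
t=5: input=3 -> V=0 FIRE
t=6: input=1 -> V=4
t=7: input=0 -> V=2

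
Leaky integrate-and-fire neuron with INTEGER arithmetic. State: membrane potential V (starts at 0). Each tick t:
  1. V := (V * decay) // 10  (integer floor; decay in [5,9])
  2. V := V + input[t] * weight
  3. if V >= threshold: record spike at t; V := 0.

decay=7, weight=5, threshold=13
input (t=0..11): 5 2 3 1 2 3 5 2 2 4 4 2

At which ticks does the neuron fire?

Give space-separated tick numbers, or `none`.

t=0: input=5 -> V=0 FIRE
t=1: input=2 -> V=10
t=2: input=3 -> V=0 FIRE
t=3: input=1 -> V=5
t=4: input=2 -> V=0 FIRE
t=5: input=3 -> V=0 FIRE
t=6: input=5 -> V=0 FIRE
t=7: input=2 -> V=10
t=8: input=2 -> V=0 FIRE
t=9: input=4 -> V=0 FIRE
t=10: input=4 -> V=0 FIRE
t=11: input=2 -> V=10

Answer: 0 2 4 5 6 8 9 10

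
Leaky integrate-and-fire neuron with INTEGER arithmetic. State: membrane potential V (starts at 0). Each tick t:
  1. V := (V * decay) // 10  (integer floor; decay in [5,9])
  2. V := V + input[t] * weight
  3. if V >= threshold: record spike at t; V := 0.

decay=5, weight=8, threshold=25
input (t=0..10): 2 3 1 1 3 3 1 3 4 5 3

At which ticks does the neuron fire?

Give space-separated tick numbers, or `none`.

Answer: 1 4 7 8 9

Derivation:
t=0: input=2 -> V=16
t=1: input=3 -> V=0 FIRE
t=2: input=1 -> V=8
t=3: input=1 -> V=12
t=4: input=3 -> V=0 FIRE
t=5: input=3 -> V=24
t=6: input=1 -> V=20
t=7: input=3 -> V=0 FIRE
t=8: input=4 -> V=0 FIRE
t=9: input=5 -> V=0 FIRE
t=10: input=3 -> V=24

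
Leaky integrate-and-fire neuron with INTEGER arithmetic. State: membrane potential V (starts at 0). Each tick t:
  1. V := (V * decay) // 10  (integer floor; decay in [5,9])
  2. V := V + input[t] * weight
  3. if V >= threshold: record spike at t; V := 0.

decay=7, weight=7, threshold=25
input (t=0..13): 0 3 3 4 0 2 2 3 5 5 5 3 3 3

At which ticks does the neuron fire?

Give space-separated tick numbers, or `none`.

t=0: input=0 -> V=0
t=1: input=3 -> V=21
t=2: input=3 -> V=0 FIRE
t=3: input=4 -> V=0 FIRE
t=4: input=0 -> V=0
t=5: input=2 -> V=14
t=6: input=2 -> V=23
t=7: input=3 -> V=0 FIRE
t=8: input=5 -> V=0 FIRE
t=9: input=5 -> V=0 FIRE
t=10: input=5 -> V=0 FIRE
t=11: input=3 -> V=21
t=12: input=3 -> V=0 FIRE
t=13: input=3 -> V=21

Answer: 2 3 7 8 9 10 12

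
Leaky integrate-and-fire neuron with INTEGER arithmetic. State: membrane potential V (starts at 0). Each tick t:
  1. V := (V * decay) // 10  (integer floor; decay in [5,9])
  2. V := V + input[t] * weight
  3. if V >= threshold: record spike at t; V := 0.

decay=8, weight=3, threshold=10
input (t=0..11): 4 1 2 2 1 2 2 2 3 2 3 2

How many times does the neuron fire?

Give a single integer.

Answer: 5

Derivation:
t=0: input=4 -> V=0 FIRE
t=1: input=1 -> V=3
t=2: input=2 -> V=8
t=3: input=2 -> V=0 FIRE
t=4: input=1 -> V=3
t=5: input=2 -> V=8
t=6: input=2 -> V=0 FIRE
t=7: input=2 -> V=6
t=8: input=3 -> V=0 FIRE
t=9: input=2 -> V=6
t=10: input=3 -> V=0 FIRE
t=11: input=2 -> V=6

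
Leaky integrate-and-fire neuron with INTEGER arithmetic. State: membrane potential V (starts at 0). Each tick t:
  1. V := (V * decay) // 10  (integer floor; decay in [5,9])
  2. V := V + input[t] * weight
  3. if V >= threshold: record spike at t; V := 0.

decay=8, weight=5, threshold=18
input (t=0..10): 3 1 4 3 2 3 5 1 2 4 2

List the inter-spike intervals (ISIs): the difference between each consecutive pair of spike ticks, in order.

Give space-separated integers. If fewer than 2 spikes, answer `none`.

Answer: 2 2 3

Derivation:
t=0: input=3 -> V=15
t=1: input=1 -> V=17
t=2: input=4 -> V=0 FIRE
t=3: input=3 -> V=15
t=4: input=2 -> V=0 FIRE
t=5: input=3 -> V=15
t=6: input=5 -> V=0 FIRE
t=7: input=1 -> V=5
t=8: input=2 -> V=14
t=9: input=4 -> V=0 FIRE
t=10: input=2 -> V=10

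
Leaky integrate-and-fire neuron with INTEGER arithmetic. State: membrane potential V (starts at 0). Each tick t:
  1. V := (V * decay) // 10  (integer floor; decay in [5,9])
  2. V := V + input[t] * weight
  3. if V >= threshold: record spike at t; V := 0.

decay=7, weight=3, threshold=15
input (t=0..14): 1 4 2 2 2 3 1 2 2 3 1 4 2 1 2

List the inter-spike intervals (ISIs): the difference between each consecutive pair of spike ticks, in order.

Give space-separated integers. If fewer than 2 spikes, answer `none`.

t=0: input=1 -> V=3
t=1: input=4 -> V=14
t=2: input=2 -> V=0 FIRE
t=3: input=2 -> V=6
t=4: input=2 -> V=10
t=5: input=3 -> V=0 FIRE
t=6: input=1 -> V=3
t=7: input=2 -> V=8
t=8: input=2 -> V=11
t=9: input=3 -> V=0 FIRE
t=10: input=1 -> V=3
t=11: input=4 -> V=14
t=12: input=2 -> V=0 FIRE
t=13: input=1 -> V=3
t=14: input=2 -> V=8

Answer: 3 4 3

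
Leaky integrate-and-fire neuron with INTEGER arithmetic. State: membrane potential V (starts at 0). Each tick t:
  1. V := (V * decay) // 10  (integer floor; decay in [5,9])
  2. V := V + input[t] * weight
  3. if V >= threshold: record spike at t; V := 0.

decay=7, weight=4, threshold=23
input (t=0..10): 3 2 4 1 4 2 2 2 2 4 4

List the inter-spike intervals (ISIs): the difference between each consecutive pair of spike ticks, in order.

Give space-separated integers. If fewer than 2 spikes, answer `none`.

t=0: input=3 -> V=12
t=1: input=2 -> V=16
t=2: input=4 -> V=0 FIRE
t=3: input=1 -> V=4
t=4: input=4 -> V=18
t=5: input=2 -> V=20
t=6: input=2 -> V=22
t=7: input=2 -> V=0 FIRE
t=8: input=2 -> V=8
t=9: input=4 -> V=21
t=10: input=4 -> V=0 FIRE

Answer: 5 3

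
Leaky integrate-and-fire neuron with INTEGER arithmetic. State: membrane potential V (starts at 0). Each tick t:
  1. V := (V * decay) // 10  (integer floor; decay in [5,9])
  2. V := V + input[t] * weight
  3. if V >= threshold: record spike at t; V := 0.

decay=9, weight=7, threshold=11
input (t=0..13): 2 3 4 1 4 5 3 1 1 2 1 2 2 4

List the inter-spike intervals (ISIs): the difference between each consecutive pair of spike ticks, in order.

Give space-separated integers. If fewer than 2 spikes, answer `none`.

Answer: 1 1 2 1 1 2 1 2 1 1

Derivation:
t=0: input=2 -> V=0 FIRE
t=1: input=3 -> V=0 FIRE
t=2: input=4 -> V=0 FIRE
t=3: input=1 -> V=7
t=4: input=4 -> V=0 FIRE
t=5: input=5 -> V=0 FIRE
t=6: input=3 -> V=0 FIRE
t=7: input=1 -> V=7
t=8: input=1 -> V=0 FIRE
t=9: input=2 -> V=0 FIRE
t=10: input=1 -> V=7
t=11: input=2 -> V=0 FIRE
t=12: input=2 -> V=0 FIRE
t=13: input=4 -> V=0 FIRE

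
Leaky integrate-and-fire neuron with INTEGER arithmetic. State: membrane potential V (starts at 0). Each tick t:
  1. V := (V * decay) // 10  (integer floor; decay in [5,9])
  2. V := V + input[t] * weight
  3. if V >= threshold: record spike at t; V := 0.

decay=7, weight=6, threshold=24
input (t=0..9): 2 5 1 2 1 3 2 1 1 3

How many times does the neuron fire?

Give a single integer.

t=0: input=2 -> V=12
t=1: input=5 -> V=0 FIRE
t=2: input=1 -> V=6
t=3: input=2 -> V=16
t=4: input=1 -> V=17
t=5: input=3 -> V=0 FIRE
t=6: input=2 -> V=12
t=7: input=1 -> V=14
t=8: input=1 -> V=15
t=9: input=3 -> V=0 FIRE

Answer: 3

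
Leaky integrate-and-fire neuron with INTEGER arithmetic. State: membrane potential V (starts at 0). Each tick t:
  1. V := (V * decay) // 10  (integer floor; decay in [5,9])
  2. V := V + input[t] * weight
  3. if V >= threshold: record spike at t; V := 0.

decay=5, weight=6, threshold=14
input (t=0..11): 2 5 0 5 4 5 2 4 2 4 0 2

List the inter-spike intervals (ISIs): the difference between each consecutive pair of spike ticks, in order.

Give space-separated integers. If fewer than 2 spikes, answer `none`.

Answer: 2 1 1 2 2

Derivation:
t=0: input=2 -> V=12
t=1: input=5 -> V=0 FIRE
t=2: input=0 -> V=0
t=3: input=5 -> V=0 FIRE
t=4: input=4 -> V=0 FIRE
t=5: input=5 -> V=0 FIRE
t=6: input=2 -> V=12
t=7: input=4 -> V=0 FIRE
t=8: input=2 -> V=12
t=9: input=4 -> V=0 FIRE
t=10: input=0 -> V=0
t=11: input=2 -> V=12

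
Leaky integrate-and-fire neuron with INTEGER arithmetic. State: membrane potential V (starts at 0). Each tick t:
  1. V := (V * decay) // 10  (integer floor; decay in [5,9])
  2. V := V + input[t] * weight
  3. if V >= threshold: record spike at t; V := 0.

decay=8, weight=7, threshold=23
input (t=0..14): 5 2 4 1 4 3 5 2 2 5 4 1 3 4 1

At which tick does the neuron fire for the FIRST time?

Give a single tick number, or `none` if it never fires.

Answer: 0

Derivation:
t=0: input=5 -> V=0 FIRE
t=1: input=2 -> V=14
t=2: input=4 -> V=0 FIRE
t=3: input=1 -> V=7
t=4: input=4 -> V=0 FIRE
t=5: input=3 -> V=21
t=6: input=5 -> V=0 FIRE
t=7: input=2 -> V=14
t=8: input=2 -> V=0 FIRE
t=9: input=5 -> V=0 FIRE
t=10: input=4 -> V=0 FIRE
t=11: input=1 -> V=7
t=12: input=3 -> V=0 FIRE
t=13: input=4 -> V=0 FIRE
t=14: input=1 -> V=7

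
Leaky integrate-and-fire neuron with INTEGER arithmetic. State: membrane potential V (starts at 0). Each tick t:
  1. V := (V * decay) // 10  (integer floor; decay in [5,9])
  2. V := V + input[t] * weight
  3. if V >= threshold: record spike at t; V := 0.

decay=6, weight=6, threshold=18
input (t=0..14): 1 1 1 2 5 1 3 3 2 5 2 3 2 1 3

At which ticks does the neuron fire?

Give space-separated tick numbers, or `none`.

t=0: input=1 -> V=6
t=1: input=1 -> V=9
t=2: input=1 -> V=11
t=3: input=2 -> V=0 FIRE
t=4: input=5 -> V=0 FIRE
t=5: input=1 -> V=6
t=6: input=3 -> V=0 FIRE
t=7: input=3 -> V=0 FIRE
t=8: input=2 -> V=12
t=9: input=5 -> V=0 FIRE
t=10: input=2 -> V=12
t=11: input=3 -> V=0 FIRE
t=12: input=2 -> V=12
t=13: input=1 -> V=13
t=14: input=3 -> V=0 FIRE

Answer: 3 4 6 7 9 11 14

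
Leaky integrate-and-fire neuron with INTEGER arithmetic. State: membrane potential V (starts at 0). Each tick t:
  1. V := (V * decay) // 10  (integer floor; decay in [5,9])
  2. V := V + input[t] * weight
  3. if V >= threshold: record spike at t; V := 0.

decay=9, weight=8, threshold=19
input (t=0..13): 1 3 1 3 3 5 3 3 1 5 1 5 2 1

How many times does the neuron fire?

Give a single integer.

Answer: 9

Derivation:
t=0: input=1 -> V=8
t=1: input=3 -> V=0 FIRE
t=2: input=1 -> V=8
t=3: input=3 -> V=0 FIRE
t=4: input=3 -> V=0 FIRE
t=5: input=5 -> V=0 FIRE
t=6: input=3 -> V=0 FIRE
t=7: input=3 -> V=0 FIRE
t=8: input=1 -> V=8
t=9: input=5 -> V=0 FIRE
t=10: input=1 -> V=8
t=11: input=5 -> V=0 FIRE
t=12: input=2 -> V=16
t=13: input=1 -> V=0 FIRE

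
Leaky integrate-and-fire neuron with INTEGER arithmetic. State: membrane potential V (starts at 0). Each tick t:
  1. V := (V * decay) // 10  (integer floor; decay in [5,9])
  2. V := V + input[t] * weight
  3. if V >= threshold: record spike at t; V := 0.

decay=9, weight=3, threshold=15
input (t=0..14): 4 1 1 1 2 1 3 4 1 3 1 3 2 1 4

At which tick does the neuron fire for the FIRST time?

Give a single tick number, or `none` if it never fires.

t=0: input=4 -> V=12
t=1: input=1 -> V=13
t=2: input=1 -> V=14
t=3: input=1 -> V=0 FIRE
t=4: input=2 -> V=6
t=5: input=1 -> V=8
t=6: input=3 -> V=0 FIRE
t=7: input=4 -> V=12
t=8: input=1 -> V=13
t=9: input=3 -> V=0 FIRE
t=10: input=1 -> V=3
t=11: input=3 -> V=11
t=12: input=2 -> V=0 FIRE
t=13: input=1 -> V=3
t=14: input=4 -> V=14

Answer: 3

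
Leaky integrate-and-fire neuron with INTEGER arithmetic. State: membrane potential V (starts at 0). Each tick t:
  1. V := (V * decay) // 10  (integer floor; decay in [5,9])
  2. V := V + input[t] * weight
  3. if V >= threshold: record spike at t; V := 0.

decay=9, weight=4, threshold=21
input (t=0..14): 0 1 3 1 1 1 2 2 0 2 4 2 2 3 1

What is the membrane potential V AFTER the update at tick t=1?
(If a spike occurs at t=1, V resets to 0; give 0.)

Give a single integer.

Answer: 4

Derivation:
t=0: input=0 -> V=0
t=1: input=1 -> V=4
t=2: input=3 -> V=15
t=3: input=1 -> V=17
t=4: input=1 -> V=19
t=5: input=1 -> V=0 FIRE
t=6: input=2 -> V=8
t=7: input=2 -> V=15
t=8: input=0 -> V=13
t=9: input=2 -> V=19
t=10: input=4 -> V=0 FIRE
t=11: input=2 -> V=8
t=12: input=2 -> V=15
t=13: input=3 -> V=0 FIRE
t=14: input=1 -> V=4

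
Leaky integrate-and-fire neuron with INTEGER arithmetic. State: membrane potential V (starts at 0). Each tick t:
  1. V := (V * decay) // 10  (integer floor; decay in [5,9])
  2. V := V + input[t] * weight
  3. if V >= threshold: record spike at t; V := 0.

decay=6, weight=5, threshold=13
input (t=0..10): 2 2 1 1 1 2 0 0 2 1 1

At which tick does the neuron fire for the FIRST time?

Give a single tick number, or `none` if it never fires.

Answer: 1

Derivation:
t=0: input=2 -> V=10
t=1: input=2 -> V=0 FIRE
t=2: input=1 -> V=5
t=3: input=1 -> V=8
t=4: input=1 -> V=9
t=5: input=2 -> V=0 FIRE
t=6: input=0 -> V=0
t=7: input=0 -> V=0
t=8: input=2 -> V=10
t=9: input=1 -> V=11
t=10: input=1 -> V=11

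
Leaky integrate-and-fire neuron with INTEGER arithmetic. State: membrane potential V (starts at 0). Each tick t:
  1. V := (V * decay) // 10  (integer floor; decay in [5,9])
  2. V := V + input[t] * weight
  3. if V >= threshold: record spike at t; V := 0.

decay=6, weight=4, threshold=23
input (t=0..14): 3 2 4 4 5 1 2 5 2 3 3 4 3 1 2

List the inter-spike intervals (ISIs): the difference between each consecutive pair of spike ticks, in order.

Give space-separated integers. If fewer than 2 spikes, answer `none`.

Answer: 2 3 4

Derivation:
t=0: input=3 -> V=12
t=1: input=2 -> V=15
t=2: input=4 -> V=0 FIRE
t=3: input=4 -> V=16
t=4: input=5 -> V=0 FIRE
t=5: input=1 -> V=4
t=6: input=2 -> V=10
t=7: input=5 -> V=0 FIRE
t=8: input=2 -> V=8
t=9: input=3 -> V=16
t=10: input=3 -> V=21
t=11: input=4 -> V=0 FIRE
t=12: input=3 -> V=12
t=13: input=1 -> V=11
t=14: input=2 -> V=14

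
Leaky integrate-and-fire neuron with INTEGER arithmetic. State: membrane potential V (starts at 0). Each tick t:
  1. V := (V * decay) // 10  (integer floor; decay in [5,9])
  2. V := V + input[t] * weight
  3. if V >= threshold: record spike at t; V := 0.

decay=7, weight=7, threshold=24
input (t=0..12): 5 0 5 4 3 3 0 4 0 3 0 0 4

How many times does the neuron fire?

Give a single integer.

t=0: input=5 -> V=0 FIRE
t=1: input=0 -> V=0
t=2: input=5 -> V=0 FIRE
t=3: input=4 -> V=0 FIRE
t=4: input=3 -> V=21
t=5: input=3 -> V=0 FIRE
t=6: input=0 -> V=0
t=7: input=4 -> V=0 FIRE
t=8: input=0 -> V=0
t=9: input=3 -> V=21
t=10: input=0 -> V=14
t=11: input=0 -> V=9
t=12: input=4 -> V=0 FIRE

Answer: 6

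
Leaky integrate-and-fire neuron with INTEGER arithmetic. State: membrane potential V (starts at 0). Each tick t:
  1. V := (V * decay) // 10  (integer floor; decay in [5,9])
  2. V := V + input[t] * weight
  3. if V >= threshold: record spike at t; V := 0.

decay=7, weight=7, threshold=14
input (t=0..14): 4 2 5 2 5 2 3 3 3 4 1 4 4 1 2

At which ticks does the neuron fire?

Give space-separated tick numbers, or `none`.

Answer: 0 1 2 3 4 5 6 7 8 9 11 12 14

Derivation:
t=0: input=4 -> V=0 FIRE
t=1: input=2 -> V=0 FIRE
t=2: input=5 -> V=0 FIRE
t=3: input=2 -> V=0 FIRE
t=4: input=5 -> V=0 FIRE
t=5: input=2 -> V=0 FIRE
t=6: input=3 -> V=0 FIRE
t=7: input=3 -> V=0 FIRE
t=8: input=3 -> V=0 FIRE
t=9: input=4 -> V=0 FIRE
t=10: input=1 -> V=7
t=11: input=4 -> V=0 FIRE
t=12: input=4 -> V=0 FIRE
t=13: input=1 -> V=7
t=14: input=2 -> V=0 FIRE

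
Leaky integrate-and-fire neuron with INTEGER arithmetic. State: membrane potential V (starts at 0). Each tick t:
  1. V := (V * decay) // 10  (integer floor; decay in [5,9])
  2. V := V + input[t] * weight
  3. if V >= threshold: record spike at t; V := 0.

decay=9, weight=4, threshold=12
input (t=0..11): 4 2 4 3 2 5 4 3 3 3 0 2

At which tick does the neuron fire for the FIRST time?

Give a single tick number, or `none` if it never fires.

t=0: input=4 -> V=0 FIRE
t=1: input=2 -> V=8
t=2: input=4 -> V=0 FIRE
t=3: input=3 -> V=0 FIRE
t=4: input=2 -> V=8
t=5: input=5 -> V=0 FIRE
t=6: input=4 -> V=0 FIRE
t=7: input=3 -> V=0 FIRE
t=8: input=3 -> V=0 FIRE
t=9: input=3 -> V=0 FIRE
t=10: input=0 -> V=0
t=11: input=2 -> V=8

Answer: 0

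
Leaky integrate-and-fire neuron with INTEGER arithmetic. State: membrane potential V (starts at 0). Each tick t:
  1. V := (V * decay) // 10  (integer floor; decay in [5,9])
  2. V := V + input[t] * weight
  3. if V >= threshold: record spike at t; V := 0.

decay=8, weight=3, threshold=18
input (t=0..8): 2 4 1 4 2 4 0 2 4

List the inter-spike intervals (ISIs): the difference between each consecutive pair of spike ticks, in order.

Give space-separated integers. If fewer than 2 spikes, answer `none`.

Answer: 5

Derivation:
t=0: input=2 -> V=6
t=1: input=4 -> V=16
t=2: input=1 -> V=15
t=3: input=4 -> V=0 FIRE
t=4: input=2 -> V=6
t=5: input=4 -> V=16
t=6: input=0 -> V=12
t=7: input=2 -> V=15
t=8: input=4 -> V=0 FIRE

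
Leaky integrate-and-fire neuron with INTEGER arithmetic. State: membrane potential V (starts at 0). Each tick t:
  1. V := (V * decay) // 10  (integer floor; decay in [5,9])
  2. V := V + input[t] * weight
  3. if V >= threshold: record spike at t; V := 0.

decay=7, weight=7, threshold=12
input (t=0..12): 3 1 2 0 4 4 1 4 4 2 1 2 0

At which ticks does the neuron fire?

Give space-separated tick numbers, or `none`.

Answer: 0 2 4 5 7 8 9 11

Derivation:
t=0: input=3 -> V=0 FIRE
t=1: input=1 -> V=7
t=2: input=2 -> V=0 FIRE
t=3: input=0 -> V=0
t=4: input=4 -> V=0 FIRE
t=5: input=4 -> V=0 FIRE
t=6: input=1 -> V=7
t=7: input=4 -> V=0 FIRE
t=8: input=4 -> V=0 FIRE
t=9: input=2 -> V=0 FIRE
t=10: input=1 -> V=7
t=11: input=2 -> V=0 FIRE
t=12: input=0 -> V=0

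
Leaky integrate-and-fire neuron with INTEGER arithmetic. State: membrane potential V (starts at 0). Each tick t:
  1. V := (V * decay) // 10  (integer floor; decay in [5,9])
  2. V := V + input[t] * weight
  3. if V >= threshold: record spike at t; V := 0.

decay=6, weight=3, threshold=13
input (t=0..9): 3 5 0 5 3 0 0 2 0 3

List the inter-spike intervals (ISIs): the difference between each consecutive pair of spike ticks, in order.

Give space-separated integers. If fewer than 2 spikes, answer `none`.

Answer: 2

Derivation:
t=0: input=3 -> V=9
t=1: input=5 -> V=0 FIRE
t=2: input=0 -> V=0
t=3: input=5 -> V=0 FIRE
t=4: input=3 -> V=9
t=5: input=0 -> V=5
t=6: input=0 -> V=3
t=7: input=2 -> V=7
t=8: input=0 -> V=4
t=9: input=3 -> V=11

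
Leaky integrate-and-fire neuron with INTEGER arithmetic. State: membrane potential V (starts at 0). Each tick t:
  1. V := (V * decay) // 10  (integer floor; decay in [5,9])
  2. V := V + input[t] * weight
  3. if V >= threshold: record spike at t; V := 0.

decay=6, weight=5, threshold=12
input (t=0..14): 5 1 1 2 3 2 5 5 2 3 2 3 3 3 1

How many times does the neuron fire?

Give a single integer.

Answer: 9

Derivation:
t=0: input=5 -> V=0 FIRE
t=1: input=1 -> V=5
t=2: input=1 -> V=8
t=3: input=2 -> V=0 FIRE
t=4: input=3 -> V=0 FIRE
t=5: input=2 -> V=10
t=6: input=5 -> V=0 FIRE
t=7: input=5 -> V=0 FIRE
t=8: input=2 -> V=10
t=9: input=3 -> V=0 FIRE
t=10: input=2 -> V=10
t=11: input=3 -> V=0 FIRE
t=12: input=3 -> V=0 FIRE
t=13: input=3 -> V=0 FIRE
t=14: input=1 -> V=5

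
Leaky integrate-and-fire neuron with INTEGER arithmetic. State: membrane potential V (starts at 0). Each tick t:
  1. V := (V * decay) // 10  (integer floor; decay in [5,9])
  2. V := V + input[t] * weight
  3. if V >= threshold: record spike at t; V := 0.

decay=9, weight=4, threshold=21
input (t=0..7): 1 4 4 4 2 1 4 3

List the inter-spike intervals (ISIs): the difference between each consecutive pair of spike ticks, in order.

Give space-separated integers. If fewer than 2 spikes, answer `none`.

Answer: 2 3

Derivation:
t=0: input=1 -> V=4
t=1: input=4 -> V=19
t=2: input=4 -> V=0 FIRE
t=3: input=4 -> V=16
t=4: input=2 -> V=0 FIRE
t=5: input=1 -> V=4
t=6: input=4 -> V=19
t=7: input=3 -> V=0 FIRE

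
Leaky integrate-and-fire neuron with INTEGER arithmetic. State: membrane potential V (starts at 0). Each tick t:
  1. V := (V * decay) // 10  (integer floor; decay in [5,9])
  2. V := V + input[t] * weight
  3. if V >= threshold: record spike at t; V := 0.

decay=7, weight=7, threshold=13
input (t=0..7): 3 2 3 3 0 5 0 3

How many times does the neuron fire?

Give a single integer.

t=0: input=3 -> V=0 FIRE
t=1: input=2 -> V=0 FIRE
t=2: input=3 -> V=0 FIRE
t=3: input=3 -> V=0 FIRE
t=4: input=0 -> V=0
t=5: input=5 -> V=0 FIRE
t=6: input=0 -> V=0
t=7: input=3 -> V=0 FIRE

Answer: 6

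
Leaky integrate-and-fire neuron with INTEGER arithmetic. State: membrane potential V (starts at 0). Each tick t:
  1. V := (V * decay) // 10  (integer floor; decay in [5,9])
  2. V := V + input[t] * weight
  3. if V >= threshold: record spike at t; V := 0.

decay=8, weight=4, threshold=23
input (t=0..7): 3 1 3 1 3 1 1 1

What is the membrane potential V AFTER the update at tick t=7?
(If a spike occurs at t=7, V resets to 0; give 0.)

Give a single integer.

Answer: 9

Derivation:
t=0: input=3 -> V=12
t=1: input=1 -> V=13
t=2: input=3 -> V=22
t=3: input=1 -> V=21
t=4: input=3 -> V=0 FIRE
t=5: input=1 -> V=4
t=6: input=1 -> V=7
t=7: input=1 -> V=9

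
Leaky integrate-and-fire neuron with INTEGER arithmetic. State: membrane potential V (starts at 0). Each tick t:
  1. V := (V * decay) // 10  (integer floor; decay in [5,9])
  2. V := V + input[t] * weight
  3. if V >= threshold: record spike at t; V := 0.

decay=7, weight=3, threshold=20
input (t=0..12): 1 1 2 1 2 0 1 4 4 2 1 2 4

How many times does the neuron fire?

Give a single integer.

Answer: 1

Derivation:
t=0: input=1 -> V=3
t=1: input=1 -> V=5
t=2: input=2 -> V=9
t=3: input=1 -> V=9
t=4: input=2 -> V=12
t=5: input=0 -> V=8
t=6: input=1 -> V=8
t=7: input=4 -> V=17
t=8: input=4 -> V=0 FIRE
t=9: input=2 -> V=6
t=10: input=1 -> V=7
t=11: input=2 -> V=10
t=12: input=4 -> V=19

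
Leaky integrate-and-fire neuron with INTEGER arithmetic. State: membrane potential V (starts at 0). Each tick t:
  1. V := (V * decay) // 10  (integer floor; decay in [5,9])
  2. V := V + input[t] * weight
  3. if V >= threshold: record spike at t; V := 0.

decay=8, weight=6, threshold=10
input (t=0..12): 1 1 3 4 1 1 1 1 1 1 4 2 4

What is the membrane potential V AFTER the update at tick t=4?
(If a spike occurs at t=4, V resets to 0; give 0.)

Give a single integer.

t=0: input=1 -> V=6
t=1: input=1 -> V=0 FIRE
t=2: input=3 -> V=0 FIRE
t=3: input=4 -> V=0 FIRE
t=4: input=1 -> V=6
t=5: input=1 -> V=0 FIRE
t=6: input=1 -> V=6
t=7: input=1 -> V=0 FIRE
t=8: input=1 -> V=6
t=9: input=1 -> V=0 FIRE
t=10: input=4 -> V=0 FIRE
t=11: input=2 -> V=0 FIRE
t=12: input=4 -> V=0 FIRE

Answer: 6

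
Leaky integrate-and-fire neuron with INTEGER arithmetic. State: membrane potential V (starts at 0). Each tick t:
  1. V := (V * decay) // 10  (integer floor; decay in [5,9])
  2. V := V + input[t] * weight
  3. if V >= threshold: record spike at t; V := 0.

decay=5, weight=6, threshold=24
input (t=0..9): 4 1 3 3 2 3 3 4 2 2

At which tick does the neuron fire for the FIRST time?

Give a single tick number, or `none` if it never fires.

t=0: input=4 -> V=0 FIRE
t=1: input=1 -> V=6
t=2: input=3 -> V=21
t=3: input=3 -> V=0 FIRE
t=4: input=2 -> V=12
t=5: input=3 -> V=0 FIRE
t=6: input=3 -> V=18
t=7: input=4 -> V=0 FIRE
t=8: input=2 -> V=12
t=9: input=2 -> V=18

Answer: 0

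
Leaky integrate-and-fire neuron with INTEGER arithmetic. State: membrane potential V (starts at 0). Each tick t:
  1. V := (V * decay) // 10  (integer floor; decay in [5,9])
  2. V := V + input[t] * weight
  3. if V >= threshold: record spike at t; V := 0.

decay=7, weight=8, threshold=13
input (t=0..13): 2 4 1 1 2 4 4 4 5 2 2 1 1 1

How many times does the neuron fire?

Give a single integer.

Answer: 11

Derivation:
t=0: input=2 -> V=0 FIRE
t=1: input=4 -> V=0 FIRE
t=2: input=1 -> V=8
t=3: input=1 -> V=0 FIRE
t=4: input=2 -> V=0 FIRE
t=5: input=4 -> V=0 FIRE
t=6: input=4 -> V=0 FIRE
t=7: input=4 -> V=0 FIRE
t=8: input=5 -> V=0 FIRE
t=9: input=2 -> V=0 FIRE
t=10: input=2 -> V=0 FIRE
t=11: input=1 -> V=8
t=12: input=1 -> V=0 FIRE
t=13: input=1 -> V=8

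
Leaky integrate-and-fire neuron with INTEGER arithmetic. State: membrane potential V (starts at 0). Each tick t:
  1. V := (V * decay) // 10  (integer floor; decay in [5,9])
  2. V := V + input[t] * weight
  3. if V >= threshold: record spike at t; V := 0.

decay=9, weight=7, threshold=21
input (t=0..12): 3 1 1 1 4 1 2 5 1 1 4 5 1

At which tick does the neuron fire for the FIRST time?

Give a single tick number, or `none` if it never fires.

Answer: 0

Derivation:
t=0: input=3 -> V=0 FIRE
t=1: input=1 -> V=7
t=2: input=1 -> V=13
t=3: input=1 -> V=18
t=4: input=4 -> V=0 FIRE
t=5: input=1 -> V=7
t=6: input=2 -> V=20
t=7: input=5 -> V=0 FIRE
t=8: input=1 -> V=7
t=9: input=1 -> V=13
t=10: input=4 -> V=0 FIRE
t=11: input=5 -> V=0 FIRE
t=12: input=1 -> V=7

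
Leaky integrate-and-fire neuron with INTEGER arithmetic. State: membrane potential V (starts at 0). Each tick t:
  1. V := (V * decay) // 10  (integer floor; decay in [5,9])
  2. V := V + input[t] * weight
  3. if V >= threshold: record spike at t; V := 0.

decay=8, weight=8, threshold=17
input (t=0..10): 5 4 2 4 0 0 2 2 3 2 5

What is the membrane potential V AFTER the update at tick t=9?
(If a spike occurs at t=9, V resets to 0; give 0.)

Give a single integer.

Answer: 16

Derivation:
t=0: input=5 -> V=0 FIRE
t=1: input=4 -> V=0 FIRE
t=2: input=2 -> V=16
t=3: input=4 -> V=0 FIRE
t=4: input=0 -> V=0
t=5: input=0 -> V=0
t=6: input=2 -> V=16
t=7: input=2 -> V=0 FIRE
t=8: input=3 -> V=0 FIRE
t=9: input=2 -> V=16
t=10: input=5 -> V=0 FIRE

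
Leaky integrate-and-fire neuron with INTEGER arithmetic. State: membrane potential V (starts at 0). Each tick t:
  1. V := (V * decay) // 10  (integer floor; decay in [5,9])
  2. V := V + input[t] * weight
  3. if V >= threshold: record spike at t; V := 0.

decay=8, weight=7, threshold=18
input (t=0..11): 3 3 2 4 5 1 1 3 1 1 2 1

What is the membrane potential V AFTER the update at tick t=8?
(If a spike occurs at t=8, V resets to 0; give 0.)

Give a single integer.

t=0: input=3 -> V=0 FIRE
t=1: input=3 -> V=0 FIRE
t=2: input=2 -> V=14
t=3: input=4 -> V=0 FIRE
t=4: input=5 -> V=0 FIRE
t=5: input=1 -> V=7
t=6: input=1 -> V=12
t=7: input=3 -> V=0 FIRE
t=8: input=1 -> V=7
t=9: input=1 -> V=12
t=10: input=2 -> V=0 FIRE
t=11: input=1 -> V=7

Answer: 7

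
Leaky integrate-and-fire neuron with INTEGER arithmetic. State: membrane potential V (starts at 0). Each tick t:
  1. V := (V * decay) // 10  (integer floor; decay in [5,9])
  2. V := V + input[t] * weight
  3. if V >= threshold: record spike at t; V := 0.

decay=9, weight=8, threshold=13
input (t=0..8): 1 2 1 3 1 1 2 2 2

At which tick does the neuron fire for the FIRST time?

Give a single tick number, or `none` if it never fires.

Answer: 1

Derivation:
t=0: input=1 -> V=8
t=1: input=2 -> V=0 FIRE
t=2: input=1 -> V=8
t=3: input=3 -> V=0 FIRE
t=4: input=1 -> V=8
t=5: input=1 -> V=0 FIRE
t=6: input=2 -> V=0 FIRE
t=7: input=2 -> V=0 FIRE
t=8: input=2 -> V=0 FIRE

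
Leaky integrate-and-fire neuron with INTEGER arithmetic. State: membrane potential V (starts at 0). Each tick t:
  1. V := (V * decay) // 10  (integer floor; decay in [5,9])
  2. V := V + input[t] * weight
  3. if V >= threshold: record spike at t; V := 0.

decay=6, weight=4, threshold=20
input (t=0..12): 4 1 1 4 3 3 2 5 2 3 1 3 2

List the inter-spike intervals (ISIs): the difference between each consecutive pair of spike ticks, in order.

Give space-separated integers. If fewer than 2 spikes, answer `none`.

Answer: 4

Derivation:
t=0: input=4 -> V=16
t=1: input=1 -> V=13
t=2: input=1 -> V=11
t=3: input=4 -> V=0 FIRE
t=4: input=3 -> V=12
t=5: input=3 -> V=19
t=6: input=2 -> V=19
t=7: input=5 -> V=0 FIRE
t=8: input=2 -> V=8
t=9: input=3 -> V=16
t=10: input=1 -> V=13
t=11: input=3 -> V=19
t=12: input=2 -> V=19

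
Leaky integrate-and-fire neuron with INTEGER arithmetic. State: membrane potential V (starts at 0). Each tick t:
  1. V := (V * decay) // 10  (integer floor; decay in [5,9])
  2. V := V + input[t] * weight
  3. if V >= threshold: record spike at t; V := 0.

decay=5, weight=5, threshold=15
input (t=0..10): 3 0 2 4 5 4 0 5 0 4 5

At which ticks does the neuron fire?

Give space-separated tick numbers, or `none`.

Answer: 0 3 4 5 7 9 10

Derivation:
t=0: input=3 -> V=0 FIRE
t=1: input=0 -> V=0
t=2: input=2 -> V=10
t=3: input=4 -> V=0 FIRE
t=4: input=5 -> V=0 FIRE
t=5: input=4 -> V=0 FIRE
t=6: input=0 -> V=0
t=7: input=5 -> V=0 FIRE
t=8: input=0 -> V=0
t=9: input=4 -> V=0 FIRE
t=10: input=5 -> V=0 FIRE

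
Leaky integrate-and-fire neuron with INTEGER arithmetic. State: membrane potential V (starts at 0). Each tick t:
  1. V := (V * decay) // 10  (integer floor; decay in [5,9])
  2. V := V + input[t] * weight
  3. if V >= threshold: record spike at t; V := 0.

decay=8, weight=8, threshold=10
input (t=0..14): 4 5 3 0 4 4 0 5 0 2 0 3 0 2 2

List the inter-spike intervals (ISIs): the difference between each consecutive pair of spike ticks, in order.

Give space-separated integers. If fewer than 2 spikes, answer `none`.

Answer: 1 1 2 1 2 2 2 2 1

Derivation:
t=0: input=4 -> V=0 FIRE
t=1: input=5 -> V=0 FIRE
t=2: input=3 -> V=0 FIRE
t=3: input=0 -> V=0
t=4: input=4 -> V=0 FIRE
t=5: input=4 -> V=0 FIRE
t=6: input=0 -> V=0
t=7: input=5 -> V=0 FIRE
t=8: input=0 -> V=0
t=9: input=2 -> V=0 FIRE
t=10: input=0 -> V=0
t=11: input=3 -> V=0 FIRE
t=12: input=0 -> V=0
t=13: input=2 -> V=0 FIRE
t=14: input=2 -> V=0 FIRE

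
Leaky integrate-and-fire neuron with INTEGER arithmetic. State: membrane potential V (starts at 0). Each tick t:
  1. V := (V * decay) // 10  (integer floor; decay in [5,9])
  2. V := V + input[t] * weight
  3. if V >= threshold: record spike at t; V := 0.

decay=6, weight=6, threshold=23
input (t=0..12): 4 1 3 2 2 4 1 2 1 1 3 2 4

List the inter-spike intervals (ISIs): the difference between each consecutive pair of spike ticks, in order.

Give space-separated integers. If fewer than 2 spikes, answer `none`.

Answer: 3 2 5 2

Derivation:
t=0: input=4 -> V=0 FIRE
t=1: input=1 -> V=6
t=2: input=3 -> V=21
t=3: input=2 -> V=0 FIRE
t=4: input=2 -> V=12
t=5: input=4 -> V=0 FIRE
t=6: input=1 -> V=6
t=7: input=2 -> V=15
t=8: input=1 -> V=15
t=9: input=1 -> V=15
t=10: input=3 -> V=0 FIRE
t=11: input=2 -> V=12
t=12: input=4 -> V=0 FIRE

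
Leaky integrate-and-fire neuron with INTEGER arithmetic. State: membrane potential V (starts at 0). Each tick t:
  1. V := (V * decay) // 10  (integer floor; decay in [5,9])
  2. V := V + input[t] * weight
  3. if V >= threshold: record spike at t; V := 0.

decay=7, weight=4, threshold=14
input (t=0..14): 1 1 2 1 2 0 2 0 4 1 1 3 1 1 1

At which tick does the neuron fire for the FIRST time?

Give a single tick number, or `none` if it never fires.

t=0: input=1 -> V=4
t=1: input=1 -> V=6
t=2: input=2 -> V=12
t=3: input=1 -> V=12
t=4: input=2 -> V=0 FIRE
t=5: input=0 -> V=0
t=6: input=2 -> V=8
t=7: input=0 -> V=5
t=8: input=4 -> V=0 FIRE
t=9: input=1 -> V=4
t=10: input=1 -> V=6
t=11: input=3 -> V=0 FIRE
t=12: input=1 -> V=4
t=13: input=1 -> V=6
t=14: input=1 -> V=8

Answer: 4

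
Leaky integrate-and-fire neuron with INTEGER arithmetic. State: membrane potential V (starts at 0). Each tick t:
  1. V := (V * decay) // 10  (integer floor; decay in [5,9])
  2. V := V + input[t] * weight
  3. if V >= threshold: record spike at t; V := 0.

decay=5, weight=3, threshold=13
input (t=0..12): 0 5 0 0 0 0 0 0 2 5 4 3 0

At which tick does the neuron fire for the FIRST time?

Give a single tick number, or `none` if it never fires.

t=0: input=0 -> V=0
t=1: input=5 -> V=0 FIRE
t=2: input=0 -> V=0
t=3: input=0 -> V=0
t=4: input=0 -> V=0
t=5: input=0 -> V=0
t=6: input=0 -> V=0
t=7: input=0 -> V=0
t=8: input=2 -> V=6
t=9: input=5 -> V=0 FIRE
t=10: input=4 -> V=12
t=11: input=3 -> V=0 FIRE
t=12: input=0 -> V=0

Answer: 1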